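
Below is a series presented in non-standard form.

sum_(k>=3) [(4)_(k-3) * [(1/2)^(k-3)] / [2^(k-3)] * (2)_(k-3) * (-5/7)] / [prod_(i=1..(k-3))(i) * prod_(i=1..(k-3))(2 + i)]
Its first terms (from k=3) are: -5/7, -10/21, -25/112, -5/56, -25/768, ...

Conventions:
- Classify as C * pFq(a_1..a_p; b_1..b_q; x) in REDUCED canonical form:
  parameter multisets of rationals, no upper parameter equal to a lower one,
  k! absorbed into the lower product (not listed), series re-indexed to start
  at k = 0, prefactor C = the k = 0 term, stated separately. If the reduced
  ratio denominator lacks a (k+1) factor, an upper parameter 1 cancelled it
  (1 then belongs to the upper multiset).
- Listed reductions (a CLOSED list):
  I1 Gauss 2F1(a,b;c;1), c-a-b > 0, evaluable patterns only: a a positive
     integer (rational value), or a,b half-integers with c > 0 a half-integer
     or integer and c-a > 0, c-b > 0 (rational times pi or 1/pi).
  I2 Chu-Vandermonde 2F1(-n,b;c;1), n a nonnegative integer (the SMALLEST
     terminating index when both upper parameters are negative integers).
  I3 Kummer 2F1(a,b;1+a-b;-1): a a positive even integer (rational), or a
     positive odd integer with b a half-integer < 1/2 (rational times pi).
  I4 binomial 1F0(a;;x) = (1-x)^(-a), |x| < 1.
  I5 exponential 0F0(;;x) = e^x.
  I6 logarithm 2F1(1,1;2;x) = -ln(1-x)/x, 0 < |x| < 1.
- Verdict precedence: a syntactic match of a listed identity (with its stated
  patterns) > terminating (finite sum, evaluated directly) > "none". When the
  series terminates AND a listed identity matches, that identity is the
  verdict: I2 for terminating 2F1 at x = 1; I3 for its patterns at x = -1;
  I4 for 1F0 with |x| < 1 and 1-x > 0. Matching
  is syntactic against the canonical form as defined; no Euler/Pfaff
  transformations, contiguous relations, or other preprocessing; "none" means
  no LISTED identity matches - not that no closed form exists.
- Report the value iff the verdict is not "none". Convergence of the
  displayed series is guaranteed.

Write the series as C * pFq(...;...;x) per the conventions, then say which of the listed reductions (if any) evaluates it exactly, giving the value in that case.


x = 1/4 here; the reduced form reads 2F1, upper {2, 4}, lower {3}, C = -5/7. Verdict: none. No listed pattern accepts 2F1(2, 4; 3; 1/4).

The tell: t_0 = -5/7 here, and the two k-th powers (C = -5/7) combine into one argument.
Consecutive-term ratio: r(k) = (1/4) * (k+2) (k+4) / [(k+3) (k+1)] - poly over poly, x = (1/4) from leading terms; C = -5/7 at k = 0.


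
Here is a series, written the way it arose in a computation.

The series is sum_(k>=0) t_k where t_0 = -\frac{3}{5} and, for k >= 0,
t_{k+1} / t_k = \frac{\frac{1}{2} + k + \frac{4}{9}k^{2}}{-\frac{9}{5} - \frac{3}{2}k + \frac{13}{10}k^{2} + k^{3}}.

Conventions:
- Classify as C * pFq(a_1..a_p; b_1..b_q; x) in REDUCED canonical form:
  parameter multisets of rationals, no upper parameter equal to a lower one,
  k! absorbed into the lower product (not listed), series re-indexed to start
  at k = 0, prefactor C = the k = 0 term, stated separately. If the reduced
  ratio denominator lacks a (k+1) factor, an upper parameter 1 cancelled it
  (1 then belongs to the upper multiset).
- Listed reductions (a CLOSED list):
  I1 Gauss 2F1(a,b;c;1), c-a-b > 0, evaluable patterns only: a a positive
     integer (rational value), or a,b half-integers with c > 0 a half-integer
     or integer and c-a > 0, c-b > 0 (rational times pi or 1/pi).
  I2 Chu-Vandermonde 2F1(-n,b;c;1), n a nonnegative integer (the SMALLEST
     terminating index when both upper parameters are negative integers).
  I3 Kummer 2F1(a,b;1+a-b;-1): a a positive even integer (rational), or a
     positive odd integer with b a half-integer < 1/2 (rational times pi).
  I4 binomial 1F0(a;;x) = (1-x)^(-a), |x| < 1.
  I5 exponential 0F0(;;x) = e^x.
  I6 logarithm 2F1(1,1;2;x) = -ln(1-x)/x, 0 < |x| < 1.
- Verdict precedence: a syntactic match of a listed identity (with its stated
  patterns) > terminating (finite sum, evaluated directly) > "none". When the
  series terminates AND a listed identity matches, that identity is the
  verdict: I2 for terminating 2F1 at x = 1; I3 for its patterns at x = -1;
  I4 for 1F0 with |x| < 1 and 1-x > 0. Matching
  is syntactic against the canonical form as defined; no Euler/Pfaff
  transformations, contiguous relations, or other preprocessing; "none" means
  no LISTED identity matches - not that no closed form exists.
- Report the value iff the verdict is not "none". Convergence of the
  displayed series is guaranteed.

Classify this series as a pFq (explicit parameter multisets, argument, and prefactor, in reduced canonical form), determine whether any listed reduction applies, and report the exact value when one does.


x = \frac{4}{9} here; the reduced form reads 1F1, upper {\frac{3}{4}}, lower {-\frac{6}{5}}, C = -\frac{3}{5}. Verdict: none - this 1F1 at x = \frac{4}{9} matches no listed pattern, and upper {\frac{3}{4}} holds no stopper.

Key observation: t_0 being -\frac{3}{5}, the expanded ratio factors over Q; prefactor -3/5, roots give parameters.
Consecutive-term ratio: r(k) = \frac{4}{9} * (k+\frac{3}{4}) / [(k-\frac{6}{5}) (k+1)] - rational in k. x = \frac{4}{9}; t_0 = -\frac{3}{5}; negate the roots.


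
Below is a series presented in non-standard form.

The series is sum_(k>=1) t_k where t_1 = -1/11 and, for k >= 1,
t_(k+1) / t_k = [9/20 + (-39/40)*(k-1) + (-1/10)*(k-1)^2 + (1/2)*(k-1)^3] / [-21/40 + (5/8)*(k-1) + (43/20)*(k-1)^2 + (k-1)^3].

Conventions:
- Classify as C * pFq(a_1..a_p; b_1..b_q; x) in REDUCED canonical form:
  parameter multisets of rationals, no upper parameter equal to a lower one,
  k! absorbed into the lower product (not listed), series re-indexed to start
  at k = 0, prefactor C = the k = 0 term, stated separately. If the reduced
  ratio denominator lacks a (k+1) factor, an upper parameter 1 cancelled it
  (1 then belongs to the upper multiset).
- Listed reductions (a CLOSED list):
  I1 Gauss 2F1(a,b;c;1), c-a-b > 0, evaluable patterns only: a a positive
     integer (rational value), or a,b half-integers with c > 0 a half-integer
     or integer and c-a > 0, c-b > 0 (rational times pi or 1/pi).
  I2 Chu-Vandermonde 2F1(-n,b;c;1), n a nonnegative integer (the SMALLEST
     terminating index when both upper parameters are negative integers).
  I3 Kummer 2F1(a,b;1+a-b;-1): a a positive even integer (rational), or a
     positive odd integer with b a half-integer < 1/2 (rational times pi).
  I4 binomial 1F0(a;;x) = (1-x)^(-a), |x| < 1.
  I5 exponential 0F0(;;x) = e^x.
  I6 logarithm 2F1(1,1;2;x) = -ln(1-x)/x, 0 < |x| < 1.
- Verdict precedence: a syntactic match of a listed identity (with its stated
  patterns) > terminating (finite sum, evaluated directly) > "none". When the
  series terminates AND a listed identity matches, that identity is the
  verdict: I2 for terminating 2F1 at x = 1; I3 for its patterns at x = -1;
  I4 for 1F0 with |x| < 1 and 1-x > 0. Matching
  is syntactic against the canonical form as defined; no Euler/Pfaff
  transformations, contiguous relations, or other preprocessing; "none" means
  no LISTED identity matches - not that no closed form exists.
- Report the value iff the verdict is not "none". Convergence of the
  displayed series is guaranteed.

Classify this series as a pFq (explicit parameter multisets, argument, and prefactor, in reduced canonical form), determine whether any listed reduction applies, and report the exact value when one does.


Prefactor -1/11, argument 1/2: 2F1 with upper {-6/5, -1/2} over lower {-7/20}. Verdict: none. No listed pattern accepts 2F1(-6/5, -1/2; -7/20; 1/2).

First insight: t_0 = -1/11 here, and the expanded ratio factors over Q; C = -1/11, x = 1/2, roots give parameters.
Consecutive-term ratio: r(k) = (1/2) * (k-6/5) (k-1/2) / [(k-7/20) (k+1)] - poly over poly, x = (1/2) from leading terms; C = -1/11 at k = 0.


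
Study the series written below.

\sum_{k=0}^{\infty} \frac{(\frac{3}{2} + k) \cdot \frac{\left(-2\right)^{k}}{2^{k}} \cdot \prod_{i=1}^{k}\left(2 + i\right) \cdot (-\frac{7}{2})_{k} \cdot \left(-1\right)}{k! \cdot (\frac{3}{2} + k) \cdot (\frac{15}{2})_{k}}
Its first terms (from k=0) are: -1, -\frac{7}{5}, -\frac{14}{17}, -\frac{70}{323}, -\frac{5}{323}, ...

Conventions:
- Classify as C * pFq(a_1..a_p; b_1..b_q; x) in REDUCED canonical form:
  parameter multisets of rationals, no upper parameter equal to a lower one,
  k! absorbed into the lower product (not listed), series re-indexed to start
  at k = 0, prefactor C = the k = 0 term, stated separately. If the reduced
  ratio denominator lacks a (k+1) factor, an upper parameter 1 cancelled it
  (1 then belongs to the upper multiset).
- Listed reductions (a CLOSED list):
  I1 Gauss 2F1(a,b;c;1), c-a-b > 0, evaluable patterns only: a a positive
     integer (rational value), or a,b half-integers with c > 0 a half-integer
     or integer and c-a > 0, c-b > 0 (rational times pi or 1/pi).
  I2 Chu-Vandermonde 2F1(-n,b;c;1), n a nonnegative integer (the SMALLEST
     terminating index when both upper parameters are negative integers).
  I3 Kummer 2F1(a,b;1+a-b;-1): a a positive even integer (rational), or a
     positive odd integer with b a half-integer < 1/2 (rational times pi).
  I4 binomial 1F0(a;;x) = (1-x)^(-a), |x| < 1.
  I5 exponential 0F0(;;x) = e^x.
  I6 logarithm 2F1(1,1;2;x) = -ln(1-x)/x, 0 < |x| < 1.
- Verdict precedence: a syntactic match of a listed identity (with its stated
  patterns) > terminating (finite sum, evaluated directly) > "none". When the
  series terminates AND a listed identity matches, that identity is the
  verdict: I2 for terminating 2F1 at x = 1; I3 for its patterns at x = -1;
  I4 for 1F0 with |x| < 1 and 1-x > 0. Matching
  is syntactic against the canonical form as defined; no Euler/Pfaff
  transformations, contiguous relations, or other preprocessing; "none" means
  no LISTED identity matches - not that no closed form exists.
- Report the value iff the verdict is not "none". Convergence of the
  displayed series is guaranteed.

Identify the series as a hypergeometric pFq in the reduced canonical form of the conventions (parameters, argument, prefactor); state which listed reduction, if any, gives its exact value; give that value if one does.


At argument -1: a 2F1 with upper {-\frac{7}{2}, 3}, lower {\frac{15}{2}}, scaled by C = -1. Verdict: the Kummer evaluation I3 matches (x = -1; c = \frac{15}{2} equals 1+a-b for upper {-\frac{7}{2}, 3}: listed pattern). Value: \left(-\frac{9009}{8192}\right) \cdot \pi.

First insight: x = -1 and the two k-th powers (C = -1, x = -1) combine into one argument.
Term ratio: r(k) = -1 * (k-\frac{7}{2}) (k+3) / [(k+\frac{15}{2}) (k+1)] - rational; roots negated = parameters, x = -1, C = -1.


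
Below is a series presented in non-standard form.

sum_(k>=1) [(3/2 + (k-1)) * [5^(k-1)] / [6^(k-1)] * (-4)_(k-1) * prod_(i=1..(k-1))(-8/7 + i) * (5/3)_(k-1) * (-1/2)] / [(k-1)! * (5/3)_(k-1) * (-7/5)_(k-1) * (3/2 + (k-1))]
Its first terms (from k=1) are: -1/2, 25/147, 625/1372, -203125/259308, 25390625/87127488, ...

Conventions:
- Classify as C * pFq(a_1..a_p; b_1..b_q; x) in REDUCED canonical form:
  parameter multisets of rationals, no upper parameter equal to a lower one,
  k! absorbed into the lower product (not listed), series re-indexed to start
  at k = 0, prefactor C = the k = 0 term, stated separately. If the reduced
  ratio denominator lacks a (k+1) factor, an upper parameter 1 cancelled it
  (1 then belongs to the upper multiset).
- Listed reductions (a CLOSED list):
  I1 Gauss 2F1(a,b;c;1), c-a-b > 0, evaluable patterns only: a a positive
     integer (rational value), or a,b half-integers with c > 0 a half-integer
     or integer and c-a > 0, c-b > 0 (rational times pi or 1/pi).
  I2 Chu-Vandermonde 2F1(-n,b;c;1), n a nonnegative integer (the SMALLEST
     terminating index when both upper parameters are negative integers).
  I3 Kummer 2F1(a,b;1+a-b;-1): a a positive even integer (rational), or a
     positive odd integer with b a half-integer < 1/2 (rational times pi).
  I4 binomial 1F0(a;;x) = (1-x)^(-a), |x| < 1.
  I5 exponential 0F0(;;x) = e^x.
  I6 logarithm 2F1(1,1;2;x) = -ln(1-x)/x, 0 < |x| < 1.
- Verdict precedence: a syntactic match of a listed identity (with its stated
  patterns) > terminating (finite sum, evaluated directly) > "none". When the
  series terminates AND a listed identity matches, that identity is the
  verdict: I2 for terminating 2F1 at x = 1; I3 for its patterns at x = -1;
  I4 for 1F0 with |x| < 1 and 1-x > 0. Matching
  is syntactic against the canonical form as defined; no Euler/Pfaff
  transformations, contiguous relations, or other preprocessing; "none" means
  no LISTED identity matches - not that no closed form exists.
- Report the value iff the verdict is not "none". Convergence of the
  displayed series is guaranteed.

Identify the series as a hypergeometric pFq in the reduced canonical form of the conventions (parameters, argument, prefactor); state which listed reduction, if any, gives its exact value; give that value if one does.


Classification (C = -1/2): 2F1 with upper {-4, -1/7}, lower {-7/5}, argument x = 5/6. Verdict: terminating at k = 4: the factor (-4)_k kills every later term; summing the 5 survivors is exact. Its exact value is -31915519/87127488.

Structural cue: x = (5/6) and the two geometric factors (prefactor -1/2) combine into one argument.
Ratio: r(k) = (5/6) * (k-4) (k-1/7) / [(k-7/5) (k+1)] - rational; roots negated = parameters, x = (5/6), C = -1/2.


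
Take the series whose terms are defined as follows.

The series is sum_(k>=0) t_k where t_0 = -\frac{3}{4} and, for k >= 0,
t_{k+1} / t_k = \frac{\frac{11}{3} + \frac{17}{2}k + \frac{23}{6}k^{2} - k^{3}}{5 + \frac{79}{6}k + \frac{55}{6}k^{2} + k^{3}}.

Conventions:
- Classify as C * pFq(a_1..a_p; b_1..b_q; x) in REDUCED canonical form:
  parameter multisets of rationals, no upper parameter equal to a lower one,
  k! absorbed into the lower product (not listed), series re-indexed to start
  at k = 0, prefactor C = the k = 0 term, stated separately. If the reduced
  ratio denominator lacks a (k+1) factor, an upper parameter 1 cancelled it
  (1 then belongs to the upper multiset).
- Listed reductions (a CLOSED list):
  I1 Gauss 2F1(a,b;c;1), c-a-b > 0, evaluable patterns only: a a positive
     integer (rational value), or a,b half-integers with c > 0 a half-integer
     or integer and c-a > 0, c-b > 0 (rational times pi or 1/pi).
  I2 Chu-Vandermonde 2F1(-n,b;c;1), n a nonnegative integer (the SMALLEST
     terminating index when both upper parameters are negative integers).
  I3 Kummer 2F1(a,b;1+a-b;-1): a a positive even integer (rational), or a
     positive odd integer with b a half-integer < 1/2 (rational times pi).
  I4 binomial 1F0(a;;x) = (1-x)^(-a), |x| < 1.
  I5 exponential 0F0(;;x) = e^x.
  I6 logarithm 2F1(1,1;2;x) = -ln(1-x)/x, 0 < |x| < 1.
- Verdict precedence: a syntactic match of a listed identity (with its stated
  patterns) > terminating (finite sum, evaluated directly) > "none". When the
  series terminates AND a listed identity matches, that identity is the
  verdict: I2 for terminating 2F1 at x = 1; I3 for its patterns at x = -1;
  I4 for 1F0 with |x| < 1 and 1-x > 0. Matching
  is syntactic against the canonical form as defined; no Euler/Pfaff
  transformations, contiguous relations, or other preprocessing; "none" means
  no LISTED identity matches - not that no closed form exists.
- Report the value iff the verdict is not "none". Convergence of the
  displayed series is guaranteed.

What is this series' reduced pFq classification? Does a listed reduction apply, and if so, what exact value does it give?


Reduced: x = -1, 2F1, upper = {-\frac{11}{2}, 1}, lower = {\frac{15}{2}}, C = -\frac{3}{4}. Verdict: the Kummer evaluation I3 applies (x = -1; c = \frac{15}{2} equals 1+a-b for upper {-\frac{11}{2}, 1}: listed pattern). Hence: \left(-\frac{9009}{16384}\right) \cdot \pi.

Key step: x = -1 and cancel k + 2/3 from the displayed ratio first; then C = -3/4, x = -1.
Adjacent-term ratio: r(k) = -1 * (k-\frac{11}{2}) (k+1) / [(k+\frac{15}{2}) (k+1)] - poly over poly, x = -1 from leading terms; C = -\frac{3}{4} at k = 0.


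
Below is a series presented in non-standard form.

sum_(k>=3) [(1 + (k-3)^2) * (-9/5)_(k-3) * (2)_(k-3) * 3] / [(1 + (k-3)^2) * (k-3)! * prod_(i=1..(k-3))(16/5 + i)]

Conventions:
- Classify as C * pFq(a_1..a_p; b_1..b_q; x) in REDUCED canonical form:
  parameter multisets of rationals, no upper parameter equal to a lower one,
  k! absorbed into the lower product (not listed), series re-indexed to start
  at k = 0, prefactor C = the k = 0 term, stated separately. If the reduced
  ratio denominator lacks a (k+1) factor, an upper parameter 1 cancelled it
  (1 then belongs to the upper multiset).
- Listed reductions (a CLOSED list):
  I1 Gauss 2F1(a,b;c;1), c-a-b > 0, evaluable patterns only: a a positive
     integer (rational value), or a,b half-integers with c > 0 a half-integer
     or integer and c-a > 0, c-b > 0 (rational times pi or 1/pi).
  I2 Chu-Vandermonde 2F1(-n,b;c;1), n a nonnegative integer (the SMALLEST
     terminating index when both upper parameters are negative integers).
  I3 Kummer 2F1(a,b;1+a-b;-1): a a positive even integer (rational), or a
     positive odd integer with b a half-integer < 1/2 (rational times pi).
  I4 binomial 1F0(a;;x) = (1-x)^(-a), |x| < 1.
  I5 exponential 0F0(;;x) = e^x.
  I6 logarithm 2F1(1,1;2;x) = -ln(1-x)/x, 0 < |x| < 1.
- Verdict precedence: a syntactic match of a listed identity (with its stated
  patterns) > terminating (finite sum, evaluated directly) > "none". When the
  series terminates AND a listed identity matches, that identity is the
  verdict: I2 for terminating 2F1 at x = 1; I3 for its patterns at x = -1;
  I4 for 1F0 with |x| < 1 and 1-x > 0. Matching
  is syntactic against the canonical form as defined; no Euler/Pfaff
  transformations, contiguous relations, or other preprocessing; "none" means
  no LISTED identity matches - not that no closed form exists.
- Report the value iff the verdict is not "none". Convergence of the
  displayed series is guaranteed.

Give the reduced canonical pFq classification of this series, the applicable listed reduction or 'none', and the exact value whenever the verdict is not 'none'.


At argument 1: a 2F1 with upper {-9/5, 2}, lower {21/5}, scaled by C = 3. Verdict at x = 1: Gauss (I1, integer-parameter pattern) matches (x = 1: the Gamma ratio telescopes since c-a-b = 4 > 0 and a = 2 in Z>0). Sum: 132/125.

Key observation: with t_0 = 3, the factor k^2 + 1 cancels (top and bottom), leaving prefactor 3.
Ratio: r(k) = 1 * (k-9/5) (k+2) / [(k+21/5) (k+1)] - rational in k. x = 1; t_0 = 3; negate the roots.


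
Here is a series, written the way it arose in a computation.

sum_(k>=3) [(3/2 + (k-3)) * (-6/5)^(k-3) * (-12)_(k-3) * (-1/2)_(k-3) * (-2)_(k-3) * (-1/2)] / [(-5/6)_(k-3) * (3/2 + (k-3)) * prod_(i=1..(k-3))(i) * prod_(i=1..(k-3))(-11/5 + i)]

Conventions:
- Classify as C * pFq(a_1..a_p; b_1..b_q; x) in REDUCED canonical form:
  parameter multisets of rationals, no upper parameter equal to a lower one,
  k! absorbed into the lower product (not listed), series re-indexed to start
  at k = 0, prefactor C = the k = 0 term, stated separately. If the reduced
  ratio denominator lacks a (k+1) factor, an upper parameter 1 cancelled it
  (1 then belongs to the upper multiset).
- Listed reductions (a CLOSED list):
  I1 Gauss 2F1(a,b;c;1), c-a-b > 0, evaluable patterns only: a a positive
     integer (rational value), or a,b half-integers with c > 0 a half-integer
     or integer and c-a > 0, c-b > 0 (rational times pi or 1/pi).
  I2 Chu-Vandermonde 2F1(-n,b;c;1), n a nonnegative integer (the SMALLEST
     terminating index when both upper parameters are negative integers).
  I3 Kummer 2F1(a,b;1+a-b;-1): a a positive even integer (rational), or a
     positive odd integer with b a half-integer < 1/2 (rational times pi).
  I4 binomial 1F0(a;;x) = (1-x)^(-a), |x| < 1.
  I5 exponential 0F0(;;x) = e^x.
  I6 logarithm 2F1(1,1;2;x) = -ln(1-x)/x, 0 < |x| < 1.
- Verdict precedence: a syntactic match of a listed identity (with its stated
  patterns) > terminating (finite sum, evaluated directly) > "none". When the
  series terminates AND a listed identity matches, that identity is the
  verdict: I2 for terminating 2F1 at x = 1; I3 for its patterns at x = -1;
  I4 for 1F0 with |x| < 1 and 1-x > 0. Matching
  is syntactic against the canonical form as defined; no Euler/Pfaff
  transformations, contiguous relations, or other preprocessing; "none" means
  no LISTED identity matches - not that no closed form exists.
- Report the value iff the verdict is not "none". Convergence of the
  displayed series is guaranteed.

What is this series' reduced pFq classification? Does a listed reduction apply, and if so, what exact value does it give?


The series (x = -6/5) is 3F2: upper {-12, -2, -1/2}, lower {-6/5, -5/6}, prefactor -1/2. Verdict: terminating. (-2)_k vanishes past k = 2, leaving a 3-term sum, computed directly. Sum: -1441/2.

Structural cue: t_0 being -1/2, the lower running product (prefactor -1/2) is a rising factorial.
Term ratio: r(k) = (-6/5) * (k-12) (k-2) (k-1/2) / [(k-6/5) (k-5/6) (k+1)] ; factor over Q: parameters, x = (-6/5), and C = -1/2.


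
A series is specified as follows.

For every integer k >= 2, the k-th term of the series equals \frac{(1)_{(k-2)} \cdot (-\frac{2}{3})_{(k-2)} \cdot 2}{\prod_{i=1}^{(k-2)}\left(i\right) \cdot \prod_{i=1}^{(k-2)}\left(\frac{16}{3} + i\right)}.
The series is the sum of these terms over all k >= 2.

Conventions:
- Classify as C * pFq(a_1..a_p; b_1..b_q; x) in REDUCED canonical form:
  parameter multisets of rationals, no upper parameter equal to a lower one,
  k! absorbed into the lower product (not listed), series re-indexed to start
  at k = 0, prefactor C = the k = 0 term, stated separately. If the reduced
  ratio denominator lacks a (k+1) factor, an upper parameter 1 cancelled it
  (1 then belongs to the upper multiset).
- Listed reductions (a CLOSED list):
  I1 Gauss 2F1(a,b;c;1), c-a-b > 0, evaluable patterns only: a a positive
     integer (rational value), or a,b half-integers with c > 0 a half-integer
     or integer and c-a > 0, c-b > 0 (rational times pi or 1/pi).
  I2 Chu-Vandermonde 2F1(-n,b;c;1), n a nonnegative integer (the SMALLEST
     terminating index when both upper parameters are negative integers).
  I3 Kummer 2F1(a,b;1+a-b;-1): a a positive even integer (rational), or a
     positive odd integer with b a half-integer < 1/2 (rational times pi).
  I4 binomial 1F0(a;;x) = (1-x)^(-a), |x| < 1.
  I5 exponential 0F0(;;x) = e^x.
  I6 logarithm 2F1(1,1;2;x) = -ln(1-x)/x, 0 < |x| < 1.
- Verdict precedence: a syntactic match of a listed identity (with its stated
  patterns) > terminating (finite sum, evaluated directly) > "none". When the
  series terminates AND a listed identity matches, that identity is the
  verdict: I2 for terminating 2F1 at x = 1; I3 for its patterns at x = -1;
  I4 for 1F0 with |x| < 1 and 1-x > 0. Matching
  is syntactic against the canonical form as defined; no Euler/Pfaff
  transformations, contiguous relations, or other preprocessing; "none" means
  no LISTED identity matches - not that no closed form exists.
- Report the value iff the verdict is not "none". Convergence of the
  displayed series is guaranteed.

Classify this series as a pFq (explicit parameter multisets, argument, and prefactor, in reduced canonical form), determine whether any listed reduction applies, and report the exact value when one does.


x = 1 here; the reduced form reads 2F1, upper {-\frac{2}{3}, 1}, lower {\frac{19}{3}}, C = 2. Verdict: the Gauss summation I1 fires (x = 1: the Gamma ratio telescopes since c-a-b = 6 > 0 and a = 1 in Z>0). Value: \frac{16}{9}.

The tell: t_0 being 2, the product of the first k integers (C = 2) is k!.
Consecutive-term ratio: r(k) = 1 * (k-\frac{2}{3}) (k+1) / [(k+\frac{19}{3}) (k+1)] ; factor over Q: parameters, x = 1, and C = 2.


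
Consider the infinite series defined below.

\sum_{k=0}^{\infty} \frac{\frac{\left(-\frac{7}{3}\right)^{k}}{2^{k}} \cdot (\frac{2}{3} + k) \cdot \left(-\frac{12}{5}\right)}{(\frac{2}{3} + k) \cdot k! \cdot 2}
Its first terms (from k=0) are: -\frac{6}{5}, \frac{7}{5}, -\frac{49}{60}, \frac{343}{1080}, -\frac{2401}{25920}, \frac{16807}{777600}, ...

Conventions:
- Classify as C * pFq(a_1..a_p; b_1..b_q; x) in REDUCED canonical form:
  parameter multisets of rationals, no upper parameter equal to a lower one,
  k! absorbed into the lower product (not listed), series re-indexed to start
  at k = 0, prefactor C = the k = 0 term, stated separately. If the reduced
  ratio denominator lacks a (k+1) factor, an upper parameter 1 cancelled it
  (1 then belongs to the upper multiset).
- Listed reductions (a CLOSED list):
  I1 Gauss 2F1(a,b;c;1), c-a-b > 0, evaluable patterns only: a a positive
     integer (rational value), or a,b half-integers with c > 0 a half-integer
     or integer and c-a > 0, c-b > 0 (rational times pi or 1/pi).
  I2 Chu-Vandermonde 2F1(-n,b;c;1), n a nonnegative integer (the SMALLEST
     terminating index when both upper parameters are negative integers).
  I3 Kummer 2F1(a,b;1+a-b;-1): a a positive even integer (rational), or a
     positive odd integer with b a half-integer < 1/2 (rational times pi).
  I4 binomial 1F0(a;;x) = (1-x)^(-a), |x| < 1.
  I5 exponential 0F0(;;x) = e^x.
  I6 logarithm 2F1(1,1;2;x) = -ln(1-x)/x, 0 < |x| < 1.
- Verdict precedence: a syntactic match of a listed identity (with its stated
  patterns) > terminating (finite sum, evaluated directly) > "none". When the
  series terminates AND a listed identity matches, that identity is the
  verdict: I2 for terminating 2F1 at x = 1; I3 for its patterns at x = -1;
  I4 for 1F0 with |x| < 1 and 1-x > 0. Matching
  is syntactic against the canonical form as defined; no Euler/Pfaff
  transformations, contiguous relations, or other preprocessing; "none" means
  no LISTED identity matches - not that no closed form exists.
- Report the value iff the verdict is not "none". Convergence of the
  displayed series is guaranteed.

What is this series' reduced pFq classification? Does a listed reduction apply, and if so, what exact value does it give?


Reduced: x = -\frac{7}{6}, 0F0, upper = {-}, lower = {-}, C = -\frac{6}{5}. Verdict: the exponential series (I5) fires (the 0F0 exponential series at x = -\frac{7}{6}). Sum: \left(-\frac{6}{5}\right) \cdot e^{-\frac{7}{6}}.

Key step: t_0 being -\frac{6}{5}, the constant factors (prefactor -6/5) combine into one prefactor.
Step ratio: r(k) = -\frac{7}{6} * 1 / [(k+1)] - rational in k, leading ratio -\frac{7}{6}; with t_0 = -\frac{6}{5}, classification follows.


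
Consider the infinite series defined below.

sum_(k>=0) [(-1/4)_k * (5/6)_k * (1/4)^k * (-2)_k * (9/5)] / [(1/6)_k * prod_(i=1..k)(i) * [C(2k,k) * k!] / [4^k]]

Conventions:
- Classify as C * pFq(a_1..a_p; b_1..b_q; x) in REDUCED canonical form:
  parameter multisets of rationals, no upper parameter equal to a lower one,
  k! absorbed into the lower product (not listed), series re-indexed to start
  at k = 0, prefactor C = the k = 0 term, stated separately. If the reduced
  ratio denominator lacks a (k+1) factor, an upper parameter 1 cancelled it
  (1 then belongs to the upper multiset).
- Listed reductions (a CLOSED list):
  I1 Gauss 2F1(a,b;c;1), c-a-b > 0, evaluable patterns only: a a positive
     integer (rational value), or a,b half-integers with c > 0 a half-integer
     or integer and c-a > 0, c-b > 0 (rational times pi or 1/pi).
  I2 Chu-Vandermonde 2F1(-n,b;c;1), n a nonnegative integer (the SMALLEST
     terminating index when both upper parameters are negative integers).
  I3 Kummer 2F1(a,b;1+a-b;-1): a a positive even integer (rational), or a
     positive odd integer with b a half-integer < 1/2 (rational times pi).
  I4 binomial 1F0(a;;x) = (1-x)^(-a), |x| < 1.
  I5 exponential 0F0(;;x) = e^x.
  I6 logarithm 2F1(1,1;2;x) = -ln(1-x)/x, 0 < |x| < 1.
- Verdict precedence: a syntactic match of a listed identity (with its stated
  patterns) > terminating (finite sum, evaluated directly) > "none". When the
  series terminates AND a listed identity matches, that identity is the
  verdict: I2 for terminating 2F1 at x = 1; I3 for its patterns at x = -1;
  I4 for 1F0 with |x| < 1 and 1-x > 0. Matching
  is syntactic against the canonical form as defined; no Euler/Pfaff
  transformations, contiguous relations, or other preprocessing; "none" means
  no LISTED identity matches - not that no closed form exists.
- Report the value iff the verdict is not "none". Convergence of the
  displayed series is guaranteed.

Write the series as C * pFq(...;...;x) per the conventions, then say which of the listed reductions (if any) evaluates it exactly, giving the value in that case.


Canonical form: C = 9/5 times 3F2 with upper {-2, -1/4, 5/6}, lower {1/6, 1/2}, x = 1/4. Verdict: terminating - upper -2 stops the sum at k = 2; the 3 terms are added exactly. Value: 8577/2240.

The tell: t_0 = 9/5 here, and the lower central binomial (C = 9/5) hides (1/2)_k.
Step ratio: r(k) = (1/4) * (k-2) (k-1/4) (k+5/6) / [(k+1/6) (k+1/2) (k+1)] - rational in k, leading ratio (1/4); with t_0 = 9/5, classification follows.


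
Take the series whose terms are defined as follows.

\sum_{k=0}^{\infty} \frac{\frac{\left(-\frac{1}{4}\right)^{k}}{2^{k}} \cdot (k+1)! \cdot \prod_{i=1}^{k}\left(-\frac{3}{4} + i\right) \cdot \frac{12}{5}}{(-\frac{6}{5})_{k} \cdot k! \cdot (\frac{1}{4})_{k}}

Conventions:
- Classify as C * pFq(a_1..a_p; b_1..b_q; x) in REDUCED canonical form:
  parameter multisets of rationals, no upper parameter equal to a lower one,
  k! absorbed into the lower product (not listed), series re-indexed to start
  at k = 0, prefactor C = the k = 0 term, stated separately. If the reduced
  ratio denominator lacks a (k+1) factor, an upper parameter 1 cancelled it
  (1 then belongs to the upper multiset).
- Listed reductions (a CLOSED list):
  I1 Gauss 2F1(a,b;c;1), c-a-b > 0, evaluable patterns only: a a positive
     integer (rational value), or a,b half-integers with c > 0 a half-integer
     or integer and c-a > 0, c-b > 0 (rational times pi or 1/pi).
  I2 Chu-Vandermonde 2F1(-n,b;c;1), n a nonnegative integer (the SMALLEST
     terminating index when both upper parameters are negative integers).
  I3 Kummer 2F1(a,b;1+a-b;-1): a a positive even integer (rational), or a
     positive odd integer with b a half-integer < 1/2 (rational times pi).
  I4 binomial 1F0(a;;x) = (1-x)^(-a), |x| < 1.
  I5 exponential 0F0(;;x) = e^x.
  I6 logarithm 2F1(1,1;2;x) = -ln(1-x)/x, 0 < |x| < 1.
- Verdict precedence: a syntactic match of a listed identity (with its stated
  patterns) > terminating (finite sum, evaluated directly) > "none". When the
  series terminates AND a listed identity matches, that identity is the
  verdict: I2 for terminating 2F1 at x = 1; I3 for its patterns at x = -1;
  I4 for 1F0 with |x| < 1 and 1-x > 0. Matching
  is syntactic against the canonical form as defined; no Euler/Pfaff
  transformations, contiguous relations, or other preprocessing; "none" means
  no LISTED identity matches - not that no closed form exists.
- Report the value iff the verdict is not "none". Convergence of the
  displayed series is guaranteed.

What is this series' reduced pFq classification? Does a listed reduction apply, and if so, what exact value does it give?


The tell: t_0 = \frac{12}{5} here, and the running product (prefactor 12/5) telescopes to a rising factorial.
Step ratio: r(k) = -\frac{1}{8} * (k+2) / [(k-\frac{6}{5}) (k+1)] - rational; roots negated = parameters, x = -\frac{1}{8}, C = \frac{12}{5}.

Canonical form: C = \frac{12}{5} times 1F1 with upper {2}, lower {-\frac{6}{5}}, x = -\frac{1}{8}. Verdict: none. A 1F1 with upper {2} fits none of I1-I6 at x = -\frac{1}{8}; the sum runs forever.


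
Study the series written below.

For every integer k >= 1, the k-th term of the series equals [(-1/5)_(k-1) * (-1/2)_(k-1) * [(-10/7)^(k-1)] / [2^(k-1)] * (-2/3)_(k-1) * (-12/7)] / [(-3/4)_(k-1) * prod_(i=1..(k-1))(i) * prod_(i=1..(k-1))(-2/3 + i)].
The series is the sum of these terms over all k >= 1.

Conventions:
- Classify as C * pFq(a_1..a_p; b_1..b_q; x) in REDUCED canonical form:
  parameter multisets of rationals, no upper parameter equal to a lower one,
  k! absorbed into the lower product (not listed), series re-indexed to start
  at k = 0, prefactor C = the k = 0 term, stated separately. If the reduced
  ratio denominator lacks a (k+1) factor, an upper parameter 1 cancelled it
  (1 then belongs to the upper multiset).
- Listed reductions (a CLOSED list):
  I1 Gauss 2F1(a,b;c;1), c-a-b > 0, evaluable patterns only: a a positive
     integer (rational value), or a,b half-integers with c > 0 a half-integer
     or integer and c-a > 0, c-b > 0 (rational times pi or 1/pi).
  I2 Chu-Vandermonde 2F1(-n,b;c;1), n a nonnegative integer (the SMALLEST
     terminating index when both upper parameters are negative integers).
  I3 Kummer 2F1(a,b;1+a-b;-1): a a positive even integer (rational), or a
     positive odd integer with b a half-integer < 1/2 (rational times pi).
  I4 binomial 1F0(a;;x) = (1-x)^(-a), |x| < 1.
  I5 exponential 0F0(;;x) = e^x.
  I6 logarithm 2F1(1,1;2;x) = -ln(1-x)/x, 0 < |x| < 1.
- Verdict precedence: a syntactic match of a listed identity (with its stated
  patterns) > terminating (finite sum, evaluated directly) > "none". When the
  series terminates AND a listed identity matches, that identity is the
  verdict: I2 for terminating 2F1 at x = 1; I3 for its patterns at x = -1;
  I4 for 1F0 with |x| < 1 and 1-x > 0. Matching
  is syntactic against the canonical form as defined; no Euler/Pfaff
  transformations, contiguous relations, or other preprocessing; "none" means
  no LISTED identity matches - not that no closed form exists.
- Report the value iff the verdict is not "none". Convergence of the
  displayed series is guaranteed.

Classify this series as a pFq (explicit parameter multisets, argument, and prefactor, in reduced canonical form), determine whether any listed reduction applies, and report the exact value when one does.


This is -12/7 * 3F2(-2/3, -1/2, -1/5; -3/4, 1/3; -5/7) in reduced canonical form. Verdict: none (x = -5/7): each listed identity misses the multisets {-2/3, -1/2, -1/5} ; {-3/4, 1/3}.

Key step: t_0 = -12/7 here, and the two k-th powers (prefactor -12/7) combine into one argument.
Step ratio: r(k) = (-5/7) * (k-2/3) (k-1/2) (k-1/5) / [(k-3/4) (k+1/3) (k+1)] ; factor over Q: parameters, x = (-5/7), and C = -12/7.


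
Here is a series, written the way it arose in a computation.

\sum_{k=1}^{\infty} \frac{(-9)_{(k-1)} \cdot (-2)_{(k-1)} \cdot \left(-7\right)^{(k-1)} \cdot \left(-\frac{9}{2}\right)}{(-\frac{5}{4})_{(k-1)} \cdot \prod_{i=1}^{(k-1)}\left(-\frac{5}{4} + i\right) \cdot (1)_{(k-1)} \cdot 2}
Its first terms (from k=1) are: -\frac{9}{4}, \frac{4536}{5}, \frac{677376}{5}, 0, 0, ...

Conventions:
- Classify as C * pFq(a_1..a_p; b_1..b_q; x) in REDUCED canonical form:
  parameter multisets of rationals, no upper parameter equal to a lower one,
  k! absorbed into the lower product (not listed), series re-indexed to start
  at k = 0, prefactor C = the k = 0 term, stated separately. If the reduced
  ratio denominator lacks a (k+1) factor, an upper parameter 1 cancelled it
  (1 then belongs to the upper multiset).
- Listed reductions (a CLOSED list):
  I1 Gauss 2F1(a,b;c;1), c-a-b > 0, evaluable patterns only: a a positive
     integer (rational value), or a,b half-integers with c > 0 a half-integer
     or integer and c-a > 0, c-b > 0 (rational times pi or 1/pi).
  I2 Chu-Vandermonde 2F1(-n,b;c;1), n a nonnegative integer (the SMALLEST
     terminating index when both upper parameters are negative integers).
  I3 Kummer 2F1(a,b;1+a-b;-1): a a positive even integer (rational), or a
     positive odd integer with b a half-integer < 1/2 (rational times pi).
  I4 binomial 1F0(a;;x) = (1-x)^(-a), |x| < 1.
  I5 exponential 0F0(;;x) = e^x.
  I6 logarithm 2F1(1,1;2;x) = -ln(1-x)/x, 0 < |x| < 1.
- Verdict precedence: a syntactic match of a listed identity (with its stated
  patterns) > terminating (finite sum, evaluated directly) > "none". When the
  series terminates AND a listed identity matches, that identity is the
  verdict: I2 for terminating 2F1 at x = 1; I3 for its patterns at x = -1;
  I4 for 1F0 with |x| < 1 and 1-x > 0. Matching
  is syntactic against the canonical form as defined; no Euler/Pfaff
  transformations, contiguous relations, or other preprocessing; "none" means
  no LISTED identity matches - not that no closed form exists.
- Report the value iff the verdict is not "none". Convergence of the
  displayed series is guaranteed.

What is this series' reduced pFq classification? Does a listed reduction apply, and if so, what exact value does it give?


Classification (C = -\frac{9}{4}): 2F2 with upper {-9, -2}, lower {-\frac{5}{4}, -\frac{1}{4}}, argument x = -7. Verdict: terminating - no listed pattern fits, but -2 in the upper list cuts the series at k = 2; direct evaluation. Exact value: \frac{2727603}{20}.

Key observation: with t_0 = -\frac{9}{4}, (1)_k (C = -9/4, x = -7) is k! itself.
Ratio: r(k) = -7 * (k-9) (k-2) / [(k-\frac{5}{4}) (k-\frac{1}{4}) (k+1)] - rational in k. x = -7; t_0 = -\frac{9}{4}; negate the roots.


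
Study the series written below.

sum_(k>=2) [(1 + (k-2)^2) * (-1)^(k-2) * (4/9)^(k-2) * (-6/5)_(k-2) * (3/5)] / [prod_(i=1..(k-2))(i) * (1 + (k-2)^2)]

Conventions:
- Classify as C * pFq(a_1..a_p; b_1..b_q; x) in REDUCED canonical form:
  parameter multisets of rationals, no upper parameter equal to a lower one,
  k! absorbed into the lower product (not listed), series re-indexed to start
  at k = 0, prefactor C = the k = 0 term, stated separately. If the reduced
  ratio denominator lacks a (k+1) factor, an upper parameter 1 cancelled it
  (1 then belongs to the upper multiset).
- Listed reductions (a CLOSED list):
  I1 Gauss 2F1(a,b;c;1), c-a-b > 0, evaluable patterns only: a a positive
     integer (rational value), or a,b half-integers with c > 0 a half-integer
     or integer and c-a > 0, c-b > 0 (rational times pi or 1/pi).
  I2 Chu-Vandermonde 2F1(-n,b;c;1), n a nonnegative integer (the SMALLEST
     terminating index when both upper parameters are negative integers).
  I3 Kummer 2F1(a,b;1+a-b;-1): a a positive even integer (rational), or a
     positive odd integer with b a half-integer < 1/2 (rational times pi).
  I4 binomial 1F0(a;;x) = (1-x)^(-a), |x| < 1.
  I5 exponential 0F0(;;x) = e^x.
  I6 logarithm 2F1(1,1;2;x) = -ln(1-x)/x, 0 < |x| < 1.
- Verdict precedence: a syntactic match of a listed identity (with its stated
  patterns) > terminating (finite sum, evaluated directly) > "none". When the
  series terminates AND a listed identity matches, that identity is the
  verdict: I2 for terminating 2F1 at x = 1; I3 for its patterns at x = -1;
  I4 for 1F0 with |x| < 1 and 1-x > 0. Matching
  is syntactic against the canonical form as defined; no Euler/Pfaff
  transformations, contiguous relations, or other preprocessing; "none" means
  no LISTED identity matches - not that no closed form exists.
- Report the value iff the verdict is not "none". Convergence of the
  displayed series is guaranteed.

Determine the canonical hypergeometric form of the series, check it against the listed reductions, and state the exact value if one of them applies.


This is 3/5 * 1F0(-6/5; -; -4/9) in reduced canonical form. Verdict at x = -4/9: the binomial series (I4) matches (the 1F0 binomial series: exponent 6/5, x = -4/9). Sum: (3/5) * (13/9)^(6/5).

Key observation: x = (-4/9) and k^2 + 1 divides numerator and denominator alike; C = 3/5, x = -4/9 after cancelling.
Step ratio: r(k) = (-4/9) * (k-6/5) / [(k+1)] - poly over poly, x = (-4/9) from leading terms; C = 3/5 at k = 0.


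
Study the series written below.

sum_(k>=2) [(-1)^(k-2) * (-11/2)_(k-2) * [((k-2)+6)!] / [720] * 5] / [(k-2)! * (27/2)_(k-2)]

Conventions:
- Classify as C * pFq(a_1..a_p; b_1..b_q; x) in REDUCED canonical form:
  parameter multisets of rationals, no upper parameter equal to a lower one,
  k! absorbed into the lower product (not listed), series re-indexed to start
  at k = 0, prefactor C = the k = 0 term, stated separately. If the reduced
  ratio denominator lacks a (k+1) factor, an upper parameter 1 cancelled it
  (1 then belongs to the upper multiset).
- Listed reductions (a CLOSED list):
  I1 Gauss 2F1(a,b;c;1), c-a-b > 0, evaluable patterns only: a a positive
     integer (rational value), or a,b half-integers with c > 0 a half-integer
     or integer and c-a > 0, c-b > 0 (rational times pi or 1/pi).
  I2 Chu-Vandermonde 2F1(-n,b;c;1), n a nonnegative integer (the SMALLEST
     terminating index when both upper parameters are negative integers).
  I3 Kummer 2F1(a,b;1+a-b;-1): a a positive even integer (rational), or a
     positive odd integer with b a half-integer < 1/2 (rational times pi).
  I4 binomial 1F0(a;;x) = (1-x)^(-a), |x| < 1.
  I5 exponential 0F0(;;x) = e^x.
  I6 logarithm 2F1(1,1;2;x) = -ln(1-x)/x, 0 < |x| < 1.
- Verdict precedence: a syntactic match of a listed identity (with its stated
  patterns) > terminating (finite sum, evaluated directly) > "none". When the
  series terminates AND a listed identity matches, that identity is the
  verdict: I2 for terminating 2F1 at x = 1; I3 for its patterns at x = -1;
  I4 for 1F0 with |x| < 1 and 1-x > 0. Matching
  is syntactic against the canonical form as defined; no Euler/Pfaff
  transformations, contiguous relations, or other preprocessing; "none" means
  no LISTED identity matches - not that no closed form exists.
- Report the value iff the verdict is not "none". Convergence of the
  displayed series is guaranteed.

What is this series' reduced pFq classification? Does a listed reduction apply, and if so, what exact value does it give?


With C = 5: the canonical form is 2F1(-11/2, 7; 27/2; -1). Verdict: the Kummer evaluation I3 applies (x = -1; c = 27/2 equals 1+a-b for upper {-11/2, 7}: listed pattern). Its exact value is (4647768125/268435456) * pi.

First insight: t_0 being 5, the factorial ratio (prefactor 5) (k+a-1)!/(a-1)! is a rising factorial (a)_k.
Step ratio: r(k) = (-1) * (k-11/2) (k+7) / [(k+27/2) (k+1)] - rational in k, leading ratio (-1); with t_0 = 5, classification follows.
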